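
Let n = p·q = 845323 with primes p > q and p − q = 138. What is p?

Since p = q + 138, we have 845323 = q(q + 138), so q² + 138q − 845323 = 0.
Discriminant: 138² + 4·845323 = 19044 + 3381292 = 3400336; √3400336 = 1844.
q = (−138 + 1844)/2 = 853, and p = q + 138 = 991.
Check: 853 · 991 = 845323.

991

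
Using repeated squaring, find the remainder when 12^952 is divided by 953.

1

12^1 ≡ 12 (mod 953)
12^2 ≡ 12^2 = 144 ≡ 144 (mod 953)
12^4 ≡ 144^2 = 20736 ≡ 723 (mod 953)
12^8 ≡ 723^2 = 522729 ≡ 485 (mod 953)
12^16 ≡ 485^2 = 235225 ≡ 787 (mod 953)
12^32 ≡ 787^2 = 619369 ≡ 872 (mod 953)
12^64 ≡ 872^2 = 760384 ≡ 843 (mod 953)
12^128 ≡ 843^2 = 710649 ≡ 664 (mod 953)
12^256 ≡ 664^2 = 440896 ≡ 610 (mod 953)
12^512 ≡ 610^2 = 372100 ≡ 430 (mod 953)
952 = 512 + 256 + 128 + 32 + 16 + 8 in binary powers of 2.
So 12^952 ≡ 430 · 610 · 664 · 872 · 787 · 485 ≡ 1 (mod 953).
Since the result is 1, base 12 gives no evidence that 953 is composite.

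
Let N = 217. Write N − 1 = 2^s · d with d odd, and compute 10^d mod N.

97

217 − 1 = 216 = 2^3 · 27, so d = 27.
10^1 ≡ 10 (mod 217)
10^2 ≡ 10^2 = 100 ≡ 100 (mod 217)
10^4 ≡ 100^2 = 10000 ≡ 18 (mod 217)
10^8 ≡ 18^2 = 324 ≡ 107 (mod 217)
10^16 ≡ 107^2 = 11449 ≡ 165 (mod 217)
27 = 16 + 8 + 2 + 1 in binary powers of 2.
So 10^27 ≡ 165 · 107 · 100 · 10 ≡ 97 (mod 217).
Squaring chain: 97 → 78 → 8; never reaches −1, so base 10 is a Miller–Rabin witness that 217 is composite.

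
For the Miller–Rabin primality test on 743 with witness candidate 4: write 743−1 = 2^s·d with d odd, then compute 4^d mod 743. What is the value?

1

743 − 1 = 742 = 2^1 · 371, so d = 371.
4^1 ≡ 4 (mod 743)
4^2 ≡ 4^2 = 16 ≡ 16 (mod 743)
4^4 ≡ 16^2 = 256 ≡ 256 (mod 743)
4^8 ≡ 256^2 = 65536 ≡ 152 (mod 743)
4^16 ≡ 152^2 = 23104 ≡ 71 (mod 743)
4^32 ≡ 71^2 = 5041 ≡ 583 (mod 743)
4^64 ≡ 583^2 = 339889 ≡ 338 (mod 743)
4^128 ≡ 338^2 = 114244 ≡ 565 (mod 743)
4^256 ≡ 565^2 = 319225 ≡ 478 (mod 743)
371 = 256 + 64 + 32 + 16 + 2 + 1 in binary powers of 2.
So 4^371 ≡ 478 · 338 · 583 · 71 · 16 · 4 ≡ 1 (mod 743).
Since 4^d ≡ 1 (mod 743), base 4 does not prove 743 composite.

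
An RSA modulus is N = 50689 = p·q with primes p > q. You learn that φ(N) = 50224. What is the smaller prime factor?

173

φ(n) = (p−1)(q−1) = n − (p+q) + 1, so p + q = 50689 − 50224 + 1 = 466.
p and q are the roots of t² − 466t + 50689 = 0.
Discriminant: 466² − 4·50689 = 217156 − 202756 = 14400; √14400 = 120.
q = (466 − 120)/2 = 173, p = (466 + 120)/2 = 293.
Check: 173 · 293 = 50689.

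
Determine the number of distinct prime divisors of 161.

2

161 = 7 · 23
161 = 7 · 23, which has 2 distinct prime factors.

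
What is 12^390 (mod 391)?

12^1 ≡ 12 (mod 391)
12^2 ≡ 12^2 = 144 ≡ 144 (mod 391)
12^4 ≡ 144^2 = 20736 ≡ 13 (mod 391)
12^8 ≡ 13^2 = 169 ≡ 169 (mod 391)
12^16 ≡ 169^2 = 28561 ≡ 18 (mod 391)
12^32 ≡ 18^2 = 324 ≡ 324 (mod 391)
12^64 ≡ 324^2 = 104976 ≡ 188 (mod 391)
12^128 ≡ 188^2 = 35344 ≡ 154 (mod 391)
12^256 ≡ 154^2 = 23716 ≡ 256 (mod 391)
390 = 256 + 128 + 4 + 2 in binary powers of 2.
So 12^390 ≡ 256 · 154 · 13 · 144 ≡ 87 (mod 391).
Since 87 ≠ 1, base 12 is a Fermat witness: 391 is composite.

87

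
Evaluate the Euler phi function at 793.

720

Factor: 793 = 13 · 61.
φ(793) = (13−1) · (61−1) = 12 · 60 = 720.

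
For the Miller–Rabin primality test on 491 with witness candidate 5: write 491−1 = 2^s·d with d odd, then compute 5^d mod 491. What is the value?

1

491 − 1 = 490 = 2^1 · 245, so d = 245.
5^1 ≡ 5 (mod 491)
5^2 ≡ 5^2 = 25 ≡ 25 (mod 491)
5^4 ≡ 25^2 = 625 ≡ 134 (mod 491)
5^8 ≡ 134^2 = 17956 ≡ 280 (mod 491)
5^16 ≡ 280^2 = 78400 ≡ 331 (mod 491)
5^32 ≡ 331^2 = 109561 ≡ 68 (mod 491)
5^64 ≡ 68^2 = 4624 ≡ 205 (mod 491)
5^128 ≡ 205^2 = 42025 ≡ 290 (mod 491)
245 = 128 + 64 + 32 + 16 + 4 + 1 in binary powers of 2.
So 5^245 ≡ 290 · 205 · 68 · 331 · 134 · 5 ≡ 1 (mod 491).
Since 5^d ≡ 1 (mod 491), base 5 does not prove 491 composite.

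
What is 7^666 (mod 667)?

7^1 ≡ 7 (mod 667)
7^2 ≡ 7^2 = 49 ≡ 49 (mod 667)
7^4 ≡ 49^2 = 2401 ≡ 400 (mod 667)
7^8 ≡ 400^2 = 160000 ≡ 587 (mod 667)
7^16 ≡ 587^2 = 344569 ≡ 397 (mod 667)
7^32 ≡ 397^2 = 157609 ≡ 197 (mod 667)
7^64 ≡ 197^2 = 38809 ≡ 123 (mod 667)
7^128 ≡ 123^2 = 15129 ≡ 455 (mod 667)
7^256 ≡ 455^2 = 207025 ≡ 255 (mod 667)
7^512 ≡ 255^2 = 65025 ≡ 326 (mod 667)
666 = 512 + 128 + 16 + 8 + 2 in binary powers of 2.
So 7^666 ≡ 326 · 455 · 397 · 587 · 49 ≡ 326 (mod 667).
Since 326 ≠ 1, base 7 is a Fermat witness: 667 is composite.

326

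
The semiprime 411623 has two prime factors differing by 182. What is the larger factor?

Since p = q + 182, we have 411623 = q(q + 182), so q² + 182q − 411623 = 0.
Discriminant: 182² + 4·411623 = 33124 + 1646492 = 1679616; √1679616 = 1296.
q = (−182 + 1296)/2 = 557, and p = q + 182 = 739.
Check: 557 · 739 = 411623.

739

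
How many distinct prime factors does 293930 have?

6

293930 = 2 · 146965
146965 = 5 · 29393
29393 = 7 · 4199
4199 = 13 · 323
323 = 17 · 19
293930 = 2 · 5 · 7 · 13 · 17 · 19, which has 6 distinct prime factors.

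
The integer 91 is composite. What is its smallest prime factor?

91 is odd.
Digit sum 10, not divisible by 3.
Ends in 1: not divisible by 5.
7: 91 = 7·13

7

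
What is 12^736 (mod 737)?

639

12^1 ≡ 12 (mod 737)
12^2 ≡ 12^2 = 144 ≡ 144 (mod 737)
12^4 ≡ 144^2 = 20736 ≡ 100 (mod 737)
12^8 ≡ 100^2 = 10000 ≡ 419 (mod 737)
12^16 ≡ 419^2 = 175561 ≡ 155 (mod 737)
12^32 ≡ 155^2 = 24025 ≡ 441 (mod 737)
12^64 ≡ 441^2 = 194481 ≡ 650 (mod 737)
12^128 ≡ 650^2 = 422500 ≡ 199 (mod 737)
12^256 ≡ 199^2 = 39601 ≡ 540 (mod 737)
12^512 ≡ 540^2 = 291600 ≡ 485 (mod 737)
736 = 512 + 128 + 64 + 32 in binary powers of 2.
So 12^736 ≡ 485 · 199 · 650 · 441 ≡ 639 (mod 737).
Since 639 ≠ 1, base 12 is a Fermat witness: 737 is composite.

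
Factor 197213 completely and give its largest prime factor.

61

197213 = 53 · 3721
3721 = 61 · 61
61 = 61 · 1
So 197213 = 53 · 61^2; the largest prime factor is 61.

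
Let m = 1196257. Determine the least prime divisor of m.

41

1196257 is odd.
Digit sum 31, not divisible by 3.
Ends in 7: not divisible by 5.
7: 1196257 = 7·170893 + 6
11: 1196257 = 11·108750 + 7
13: 1196257 = 13·92019 + 10
17: 1196257 = 17·70368 + 1
19: 1196257 = 19·62960 + 17
23: 1196257 = 23·52011 + 4
29: 1196257 = 29·41250 + 7
31: 1196257 = 31·38588 + 29
37: 1196257 = 37·32331 + 10
41: 1196257 = 41·29177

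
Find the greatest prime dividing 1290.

43

1290 = 2 · 645
645 = 3 · 215
215 = 5 · 43
43 is prime.
So 1290 = 2 · 3 · 5 · 43; the largest prime factor is 43.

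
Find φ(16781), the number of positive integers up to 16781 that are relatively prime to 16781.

16512

Factor: 16781 = 97 · 173.
φ(16781) = (97−1) · (173−1) = 96 · 172 = 16512.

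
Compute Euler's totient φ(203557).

Factor: 203557 = 47 · 61 · 71.
φ(203557) = (47−1) · (61−1) · (71−1) = 46 · 60 · 70 = 193200.

193200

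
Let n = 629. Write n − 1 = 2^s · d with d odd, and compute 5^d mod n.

309

629 − 1 = 628 = 2^2 · 157, so d = 157.
5^1 ≡ 5 (mod 629)
5^2 ≡ 5^2 = 25 ≡ 25 (mod 629)
5^4 ≡ 25^2 = 625 ≡ 625 (mod 629)
5^8 ≡ 625^2 = 390625 ≡ 16 (mod 629)
5^16 ≡ 16^2 = 256 ≡ 256 (mod 629)
5^32 ≡ 256^2 = 65536 ≡ 120 (mod 629)
5^64 ≡ 120^2 = 14400 ≡ 562 (mod 629)
5^128 ≡ 562^2 = 315844 ≡ 86 (mod 629)
157 = 128 + 16 + 8 + 4 + 1 in binary powers of 2.
So 5^157 ≡ 86 · 256 · 16 · 625 · 5 ≡ 309 (mod 629).
Squaring chain: 309 → 502; never reaches −1, so base 5 is a Miller–Rabin witness that 629 is composite.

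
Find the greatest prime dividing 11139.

79

11139 = 3 · 3713
3713 = 47 · 79
79 is prime.
So 11139 = 3 · 47 · 79; the largest prime factor is 79.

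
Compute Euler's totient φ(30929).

30576

Factor: 30929 = 157 · 197.
φ(30929) = (157−1) · (197−1) = 156 · 196 = 30576.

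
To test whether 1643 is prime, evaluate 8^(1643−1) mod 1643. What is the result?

250

8^1 ≡ 8 (mod 1643)
8^2 ≡ 8^2 = 64 ≡ 64 (mod 1643)
8^4 ≡ 64^2 = 4096 ≡ 810 (mod 1643)
8^8 ≡ 810^2 = 656100 ≡ 543 (mod 1643)
8^16 ≡ 543^2 = 294849 ≡ 752 (mod 1643)
8^32 ≡ 752^2 = 565504 ≡ 312 (mod 1643)
8^64 ≡ 312^2 = 97344 ≡ 407 (mod 1643)
8^128 ≡ 407^2 = 165649 ≡ 1349 (mod 1643)
8^256 ≡ 1349^2 = 1819801 ≡ 1000 (mod 1643)
8^512 ≡ 1000^2 = 1000000 ≡ 1056 (mod 1643)
8^1024 ≡ 1056^2 = 1115136 ≡ 1182 (mod 1643)
1642 = 1024 + 512 + 64 + 32 + 8 + 2 in binary powers of 2.
So 8^1642 ≡ 1182 · 1056 · 407 · 312 · 543 · 64 ≡ 250 (mod 1643).
Since 250 ≠ 1, base 8 is a Fermat witness: 1643 is composite.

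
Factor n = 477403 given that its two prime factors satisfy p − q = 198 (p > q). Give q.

Since p = q + 198, we have 477403 = q(q + 198), so q² + 198q − 477403 = 0.
Discriminant: 198² + 4·477403 = 39204 + 1909612 = 1948816; √1948816 = 1396.
q = (−198 + 1396)/2 = 599, and p = q + 198 = 797.
Check: 599 · 797 = 477403.

599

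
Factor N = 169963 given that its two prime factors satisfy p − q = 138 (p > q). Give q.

Since p = q + 138, we have 169963 = q(q + 138), so q² + 138q − 169963 = 0.
Discriminant: 138² + 4·169963 = 19044 + 679852 = 698896; √698896 = 836.
q = (−138 + 836)/2 = 349, and p = q + 138 = 487.
Check: 349 · 487 = 169963.

349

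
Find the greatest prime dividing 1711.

59

1711 = 29 · 59
59 is prime.
So 1711 = 29 · 59; the largest prime factor is 59.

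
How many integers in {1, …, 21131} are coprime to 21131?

Factor: 21131 = 11 · 17 · 113.
φ(21131) = (11−1) · (17−1) · (113−1) = 10 · 16 · 112 = 17920.

17920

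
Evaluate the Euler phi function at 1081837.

1043280

Factor: 1081837 = 43 · 139 · 181.
φ(1081837) = (43−1) · (139−1) · (181−1) = 42 · 138 · 180 = 1043280.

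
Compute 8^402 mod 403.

64

8^1 ≡ 8 (mod 403)
8^2 ≡ 8^2 = 64 ≡ 64 (mod 403)
8^4 ≡ 64^2 = 4096 ≡ 66 (mod 403)
8^8 ≡ 66^2 = 4356 ≡ 326 (mod 403)
8^16 ≡ 326^2 = 106276 ≡ 287 (mod 403)
8^32 ≡ 287^2 = 82369 ≡ 157 (mod 403)
8^64 ≡ 157^2 = 24649 ≡ 66 (mod 403)
8^128 ≡ 66^2 = 4356 ≡ 326 (mod 403)
8^256 ≡ 326^2 = 106276 ≡ 287 (mod 403)
402 = 256 + 128 + 16 + 2 in binary powers of 2.
So 8^402 ≡ 287 · 326 · 287 · 64 ≡ 64 (mod 403).
Since 64 ≠ 1, base 8 is a Fermat witness: 403 is composite.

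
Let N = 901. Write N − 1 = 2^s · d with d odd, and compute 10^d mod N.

901 − 1 = 900 = 2^2 · 225, so d = 225.
10^1 ≡ 10 (mod 901)
10^2 ≡ 10^2 = 100 ≡ 100 (mod 901)
10^4 ≡ 100^2 = 10000 ≡ 89 (mod 901)
10^8 ≡ 89^2 = 7921 ≡ 713 (mod 901)
10^16 ≡ 713^2 = 508369 ≡ 205 (mod 901)
10^32 ≡ 205^2 = 42025 ≡ 579 (mod 901)
10^64 ≡ 579^2 = 335241 ≡ 69 (mod 901)
10^128 ≡ 69^2 = 4761 ≡ 256 (mod 901)
225 = 128 + 64 + 32 + 1 in binary powers of 2.
So 10^225 ≡ 256 · 69 · 579 · 10 ≡ 248 (mod 901).
Squaring chain: 248 → 236; never reaches −1, so base 10 is a Miller–Rabin witness that 901 is composite.

248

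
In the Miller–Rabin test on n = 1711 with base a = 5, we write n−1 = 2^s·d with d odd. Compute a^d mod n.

730

1711 − 1 = 1710 = 2^1 · 855, so d = 855.
5^1 ≡ 5 (mod 1711)
5^2 ≡ 5^2 = 25 ≡ 25 (mod 1711)
5^4 ≡ 25^2 = 625 ≡ 625 (mod 1711)
5^8 ≡ 625^2 = 390625 ≡ 517 (mod 1711)
5^16 ≡ 517^2 = 267289 ≡ 373 (mod 1711)
5^32 ≡ 373^2 = 139129 ≡ 538 (mod 1711)
5^64 ≡ 538^2 = 289444 ≡ 285 (mod 1711)
5^128 ≡ 285^2 = 81225 ≡ 808 (mod 1711)
5^256 ≡ 808^2 = 652864 ≡ 973 (mod 1711)
5^512 ≡ 973^2 = 946729 ≡ 546 (mod 1711)
855 = 512 + 256 + 64 + 16 + 4 + 2 + 1 in binary powers of 2.
So 5^855 ≡ 546 · 973 · 285 · 373 · 625 · 25 · 5 ≡ 730 (mod 1711).
Squaring chain: 730; never reaches −1, so base 5 is a Miller–Rabin witness that 1711 is composite.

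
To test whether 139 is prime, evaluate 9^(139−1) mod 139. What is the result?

9^1 ≡ 9 (mod 139)
9^2 ≡ 9^2 = 81 ≡ 81 (mod 139)
9^4 ≡ 81^2 = 6561 ≡ 28 (mod 139)
9^8 ≡ 28^2 = 784 ≡ 89 (mod 139)
9^16 ≡ 89^2 = 7921 ≡ 137 (mod 139)
9^32 ≡ 137^2 = 18769 ≡ 4 (mod 139)
9^64 ≡ 4^2 = 16 ≡ 16 (mod 139)
9^128 ≡ 16^2 = 256 ≡ 117 (mod 139)
138 = 128 + 8 + 2 in binary powers of 2.
So 9^138 ≡ 117 · 89 · 81 ≡ 1 (mod 139).
Since the result is 1, base 9 gives no evidence that 139 is composite.

1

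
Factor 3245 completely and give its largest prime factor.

59

3245 = 5 · 649
649 = 11 · 59
59 is prime.
So 3245 = 5 · 11 · 59; the largest prime factor is 59.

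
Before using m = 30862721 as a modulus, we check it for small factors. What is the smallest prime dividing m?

30862721 is odd.
Digit sum 29, not divisible by 3.
Ends in 1: not divisible by 5.
7: 30862721 = 7·4408960 + 1
11: 30862721 = 11·2805701 + 10
13: 30862721 = 13·2374055 + 6
17: 30862721 = 17·1815454 + 3
19: 30862721 = 19·1624353 + 14
23: 30862721 = 23·1341857 + 10
29: 30862721 = 29·1064231 + 22
31: 30862721 = 31·995571 + 20
37: 30862721 = 37·834127 + 22
41: 30862721 = 41·752749 + 12
43: 30862721 = 43·717737 + 30
47: 30862721 = 47·656653 + 30
53: 30862721 = 53·582315 + 26
59: 30862721 = 59·523096 + 57
61: 30862721 = 61·505946 + 15
67: 30862721 = 67·460637 + 42
71: 30862721 = 71·434686 + 15
73: 30862721 = 73·422777

73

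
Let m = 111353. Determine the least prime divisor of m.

111353 is odd.
Digit sum 14, not divisible by 3.
Ends in 3: not divisible by 5.
7: 111353 = 7·15907 + 4
11: 111353 = 11·10123

11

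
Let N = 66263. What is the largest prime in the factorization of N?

67

66263 = 23 · 2881
2881 = 43 · 67
67 is prime.
So 66263 = 23 · 43 · 67; the largest prime factor is 67.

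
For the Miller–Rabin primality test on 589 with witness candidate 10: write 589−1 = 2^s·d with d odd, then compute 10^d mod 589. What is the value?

221

589 − 1 = 588 = 2^2 · 147, so d = 147.
10^1 ≡ 10 (mod 589)
10^2 ≡ 10^2 = 100 ≡ 100 (mod 589)
10^4 ≡ 100^2 = 10000 ≡ 576 (mod 589)
10^8 ≡ 576^2 = 331776 ≡ 169 (mod 589)
10^16 ≡ 169^2 = 28561 ≡ 289 (mod 589)
10^32 ≡ 289^2 = 83521 ≡ 472 (mod 589)
10^64 ≡ 472^2 = 222784 ≡ 142 (mod 589)
10^128 ≡ 142^2 = 20164 ≡ 138 (mod 589)
147 = 128 + 16 + 2 + 1 in binary powers of 2.
So 10^147 ≡ 138 · 289 · 100 · 10 ≡ 221 (mod 589).
Squaring chain: 221 → 543; never reaches −1, so base 10 is a Miller–Rabin witness that 589 is composite.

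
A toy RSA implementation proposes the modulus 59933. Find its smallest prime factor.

73

59933 is odd.
Digit sum 29, not divisible by 3.
Ends in 3: not divisible by 5.
7: 59933 = 7·8561 + 6
11: 59933 = 11·5448 + 5
13: 59933 = 13·4610 + 3
17: 59933 = 17·3525 + 8
19: 59933 = 19·3154 + 7
23: 59933 = 23·2605 + 18
29: 59933 = 29·2066 + 19
31: 59933 = 31·1933 + 10
37: 59933 = 37·1619 + 30
41: 59933 = 41·1461 + 32
43: 59933 = 43·1393 + 34
47: 59933 = 47·1275 + 8
53: 59933 = 53·1130 + 43
59: 59933 = 59·1015 + 48
61: 59933 = 61·982 + 31
67: 59933 = 67·894 + 35
71: 59933 = 71·844 + 9
73: 59933 = 73·821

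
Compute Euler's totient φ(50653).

Factor: 50653 = 37^3.
φ(50653) = 37^2·(37−1) = 49284.

49284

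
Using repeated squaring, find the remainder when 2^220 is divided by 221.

16

2^1 ≡ 2 (mod 221)
2^2 ≡ 2^2 = 4 ≡ 4 (mod 221)
2^4 ≡ 4^2 = 16 ≡ 16 (mod 221)
2^8 ≡ 16^2 = 256 ≡ 35 (mod 221)
2^16 ≡ 35^2 = 1225 ≡ 120 (mod 221)
2^32 ≡ 120^2 = 14400 ≡ 35 (mod 221)
2^64 ≡ 35^2 = 1225 ≡ 120 (mod 221)
2^128 ≡ 120^2 = 14400 ≡ 35 (mod 221)
220 = 128 + 64 + 16 + 8 + 4 in binary powers of 2.
So 2^220 ≡ 35 · 120 · 120 · 35 · 16 ≡ 16 (mod 221).
Since 16 ≠ 1, base 2 is a Fermat witness: 221 is composite.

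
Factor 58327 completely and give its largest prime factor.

73

58327 = 17 · 3431
3431 = 47 · 73
73 is prime.
So 58327 = 17 · 47 · 73; the largest prime factor is 73.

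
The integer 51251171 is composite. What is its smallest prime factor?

79

51251171 is odd.
Digit sum 23, not divisible by 3.
Ends in 1: not divisible by 5.
7: 51251171 = 7·7321595 + 6
11: 51251171 = 11·4659197 + 4
13: 51251171 = 13·3942397 + 10
17: 51251171 = 17·3014774 + 13
19: 51251171 = 19·2697430 + 1
23: 51251171 = 23·2228311 + 18
29: 51251171 = 29·1767281 + 22
31: 51251171 = 31·1653263 + 18
37: 51251171 = 37·1385166 + 29
41: 51251171 = 41·1250028 + 23
43: 51251171 = 43·1191887 + 30
47: 51251171 = 47·1090450 + 21
53: 51251171 = 53·967003 + 12
59: 51251171 = 59·868663 + 54
61: 51251171 = 61·840183 + 8
67: 51251171 = 67·764942 + 57
71: 51251171 = 71·721847 + 34
73: 51251171 = 73·702070 + 61
79: 51251171 = 79·648749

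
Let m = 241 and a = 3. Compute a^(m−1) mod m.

1

3^1 ≡ 3 (mod 241)
3^2 ≡ 3^2 = 9 ≡ 9 (mod 241)
3^4 ≡ 9^2 = 81 ≡ 81 (mod 241)
3^8 ≡ 81^2 = 6561 ≡ 54 (mod 241)
3^16 ≡ 54^2 = 2916 ≡ 24 (mod 241)
3^32 ≡ 24^2 = 576 ≡ 94 (mod 241)
3^64 ≡ 94^2 = 8836 ≡ 160 (mod 241)
3^128 ≡ 160^2 = 25600 ≡ 54 (mod 241)
240 = 128 + 64 + 32 + 16 in binary powers of 2.
So 3^240 ≡ 54 · 160 · 94 · 24 ≡ 1 (mod 241).
Since the result is 1, base 3 gives no evidence that 241 is composite.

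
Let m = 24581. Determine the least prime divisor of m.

24581 is odd.
Digit sum 20, not divisible by 3.
Ends in 1: not divisible by 5.
7: 24581 = 7·3511 + 4
11: 24581 = 11·2234 + 7
13: 24581 = 13·1890 + 11
17: 24581 = 17·1445 + 16
19: 24581 = 19·1293 + 14
23: 24581 = 23·1068 + 17
29: 24581 = 29·847 + 18
31: 24581 = 31·792 + 29
37: 24581 = 37·664 + 13
41: 24581 = 41·599 + 22
43: 24581 = 43·571 + 28
47: 24581 = 47·523

47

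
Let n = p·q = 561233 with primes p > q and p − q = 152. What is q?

Since p = q + 152, we have 561233 = q(q + 152), so q² + 152q − 561233 = 0.
Discriminant: 152² + 4·561233 = 23104 + 2244932 = 2268036; √2268036 = 1506.
q = (−152 + 1506)/2 = 677, and p = q + 152 = 829.
Check: 677 · 829 = 561233.

677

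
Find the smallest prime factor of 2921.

23

2921 is odd.
Digit sum 14, not divisible by 3.
Ends in 1: not divisible by 5.
7: 2921 = 7·417 + 2
11: 2921 = 11·265 + 6
13: 2921 = 13·224 + 9
17: 2921 = 17·171 + 14
19: 2921 = 19·153 + 14
23: 2921 = 23·127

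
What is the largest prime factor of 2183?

2183 = 37 · 59
59 is prime.
So 2183 = 37 · 59; the largest prime factor is 59.

59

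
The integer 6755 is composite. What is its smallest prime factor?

6755 is odd.
Digit sum 23, not divisible by 3.
Ends in 5: divisible by 5.

5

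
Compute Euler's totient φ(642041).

612720

Factor: 642041 = 31 · 139 · 149.
φ(642041) = (31−1) · (139−1) · (149−1) = 30 · 138 · 148 = 612720.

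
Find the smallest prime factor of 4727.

29

4727 is odd.
Digit sum 20, not divisible by 3.
Ends in 7: not divisible by 5.
7: 4727 = 7·675 + 2
11: 4727 = 11·429 + 8
13: 4727 = 13·363 + 8
17: 4727 = 17·278 + 1
19: 4727 = 19·248 + 15
23: 4727 = 23·205 + 12
29: 4727 = 29·163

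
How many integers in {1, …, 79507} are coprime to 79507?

Factor: 79507 = 43^3.
φ(79507) = 43^2·(43−1) = 77658.

77658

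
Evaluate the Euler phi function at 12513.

8064

Factor: 12513 = 3 · 43 · 97.
φ(12513) = (3−1) · (43−1) · (97−1) = 2 · 42 · 96 = 8064.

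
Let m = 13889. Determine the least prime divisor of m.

17

13889 is odd.
Digit sum 29, not divisible by 3.
Ends in 9: not divisible by 5.
7: 13889 = 7·1984 + 1
11: 13889 = 11·1262 + 7
13: 13889 = 13·1068 + 5
17: 13889 = 17·817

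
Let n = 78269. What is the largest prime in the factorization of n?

83

78269 = 23 · 3403
3403 = 41 · 83
83 is prime.
So 78269 = 23 · 41 · 83; the largest prime factor is 83.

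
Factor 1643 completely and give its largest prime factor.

1643 = 31 · 53
53 is prime.
So 1643 = 31 · 53; the largest prime factor is 53.

53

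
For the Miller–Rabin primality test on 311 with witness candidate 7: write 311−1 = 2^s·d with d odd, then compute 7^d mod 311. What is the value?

311 − 1 = 310 = 2^1 · 155, so d = 155.
7^1 ≡ 7 (mod 311)
7^2 ≡ 7^2 = 49 ≡ 49 (mod 311)
7^4 ≡ 49^2 = 2401 ≡ 224 (mod 311)
7^8 ≡ 224^2 = 50176 ≡ 105 (mod 311)
7^16 ≡ 105^2 = 11025 ≡ 140 (mod 311)
7^32 ≡ 140^2 = 19600 ≡ 7 (mod 311)
7^64 ≡ 7^2 = 49 ≡ 49 (mod 311)
7^128 ≡ 49^2 = 2401 ≡ 224 (mod 311)
155 = 128 + 16 + 8 + 2 + 1 in binary powers of 2.
So 7^155 ≡ 224 · 140 · 105 · 49 · 7 ≡ 1 (mod 311).
Since 7^d ≡ 1 (mod 311), base 7 does not prove 311 composite.

1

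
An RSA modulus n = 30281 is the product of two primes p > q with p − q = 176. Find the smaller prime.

107

Since p = q + 176, we have 30281 = q(q + 176), so q² + 176q − 30281 = 0.
Discriminant: 176² + 4·30281 = 30976 + 121124 = 152100; √152100 = 390.
q = (−176 + 390)/2 = 107, and p = q + 176 = 283.
Check: 107 · 283 = 30281.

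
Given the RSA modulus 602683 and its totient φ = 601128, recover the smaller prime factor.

φ(n) = (p−1)(q−1) = n − (p+q) + 1, so p + q = 602683 − 601128 + 1 = 1556.
p and q are the roots of t² − 1556t + 602683 = 0.
Discriminant: 1556² − 4·602683 = 2421136 − 2410732 = 10404; √10404 = 102.
q = (1556 − 102)/2 = 727, p = (1556 + 102)/2 = 829.
Check: 727 · 829 = 602683.

727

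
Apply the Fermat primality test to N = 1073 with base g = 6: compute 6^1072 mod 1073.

6^1 ≡ 6 (mod 1073)
6^2 ≡ 6^2 = 36 ≡ 36 (mod 1073)
6^4 ≡ 36^2 = 1296 ≡ 223 (mod 1073)
6^8 ≡ 223^2 = 49729 ≡ 371 (mod 1073)
6^16 ≡ 371^2 = 137641 ≡ 297 (mod 1073)
6^32 ≡ 297^2 = 88209 ≡ 223 (mod 1073)
6^64 ≡ 223^2 = 49729 ≡ 371 (mod 1073)
6^128 ≡ 371^2 = 137641 ≡ 297 (mod 1073)
6^256 ≡ 297^2 = 88209 ≡ 223 (mod 1073)
6^512 ≡ 223^2 = 49729 ≡ 371 (mod 1073)
6^1024 ≡ 371^2 = 137641 ≡ 297 (mod 1073)
1072 = 1024 + 32 + 16 in binary powers of 2.
So 6^1072 ≡ 297 · 223 · 297 ≡ 371 (mod 1073).
Since 371 ≠ 1, base 6 is a Fermat witness: 1073 is composite.

371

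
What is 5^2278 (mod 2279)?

411

5^1 ≡ 5 (mod 2279)
5^2 ≡ 5^2 = 25 ≡ 25 (mod 2279)
5^4 ≡ 25^2 = 625 ≡ 625 (mod 2279)
5^8 ≡ 625^2 = 390625 ≡ 916 (mod 2279)
5^16 ≡ 916^2 = 839056 ≡ 384 (mod 2279)
5^32 ≡ 384^2 = 147456 ≡ 1600 (mod 2279)
5^64 ≡ 1600^2 = 2560000 ≡ 683 (mod 2279)
5^128 ≡ 683^2 = 466489 ≡ 1573 (mod 2279)
5^256 ≡ 1573^2 = 2474329 ≡ 1614 (mod 2279)
5^512 ≡ 1614^2 = 2604996 ≡ 99 (mod 2279)
5^1024 ≡ 99^2 = 9801 ≡ 685 (mod 2279)
5^2048 ≡ 685^2 = 469225 ≡ 2030 (mod 2279)
2278 = 2048 + 128 + 64 + 32 + 4 + 2 in binary powers of 2.
So 5^2278 ≡ 2030 · 1573 · 683 · 1600 · 625 · 25 ≡ 411 (mod 2279).
Since 411 ≠ 1, base 5 is a Fermat witness: 2279 is composite.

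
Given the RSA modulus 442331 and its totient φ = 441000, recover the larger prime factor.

φ(n) = (p−1)(q−1) = n − (p+q) + 1, so p + q = 442331 − 441000 + 1 = 1332.
p and q are the roots of t² − 1332t + 442331 = 0.
Discriminant: 1332² − 4·442331 = 1774224 − 1769324 = 4900; √4900 = 70.
q = (1332 − 70)/2 = 631, p = (1332 + 70)/2 = 701.
Check: 631 · 701 = 442331.

701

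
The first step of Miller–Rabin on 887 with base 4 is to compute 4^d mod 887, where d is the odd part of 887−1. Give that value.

1

887 − 1 = 886 = 2^1 · 443, so d = 443.
4^1 ≡ 4 (mod 887)
4^2 ≡ 4^2 = 16 ≡ 16 (mod 887)
4^4 ≡ 16^2 = 256 ≡ 256 (mod 887)
4^8 ≡ 256^2 = 65536 ≡ 785 (mod 887)
4^16 ≡ 785^2 = 616225 ≡ 647 (mod 887)
4^32 ≡ 647^2 = 418609 ≡ 832 (mod 887)
4^64 ≡ 832^2 = 692224 ≡ 364 (mod 887)
4^128 ≡ 364^2 = 132496 ≡ 333 (mod 887)
4^256 ≡ 333^2 = 110889 ≡ 14 (mod 887)
443 = 256 + 128 + 32 + 16 + 8 + 2 + 1 in binary powers of 2.
So 4^443 ≡ 14 · 333 · 832 · 647 · 785 · 16 · 4 ≡ 1 (mod 887).
Since 4^d ≡ 1 (mod 887), base 4 does not prove 887 composite.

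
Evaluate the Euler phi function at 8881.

Factor: 8881 = 83 · 107.
φ(8881) = (83−1) · (107−1) = 82 · 106 = 8692.

8692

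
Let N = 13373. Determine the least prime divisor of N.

13373 is odd.
Digit sum 17, not divisible by 3.
Ends in 3: not divisible by 5.
7: 13373 = 7·1910 + 3
11: 13373 = 11·1215 + 8
13: 13373 = 13·1028 + 9
17: 13373 = 17·786 + 11
19: 13373 = 19·703 + 16
23: 13373 = 23·581 + 10
29: 13373 = 29·461 + 4
31: 13373 = 31·431 + 12
37: 13373 = 37·361 + 16
41: 13373 = 41·326 + 7
43: 13373 = 43·311

43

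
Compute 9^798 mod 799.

9^1 ≡ 9 (mod 799)
9^2 ≡ 9^2 = 81 ≡ 81 (mod 799)
9^4 ≡ 81^2 = 6561 ≡ 169 (mod 799)
9^8 ≡ 169^2 = 28561 ≡ 596 (mod 799)
9^16 ≡ 596^2 = 355216 ≡ 460 (mod 799)
9^32 ≡ 460^2 = 211600 ≡ 664 (mod 799)
9^64 ≡ 664^2 = 440896 ≡ 647 (mod 799)
9^128 ≡ 647^2 = 418609 ≡ 732 (mod 799)
9^256 ≡ 732^2 = 535824 ≡ 494 (mod 799)
9^512 ≡ 494^2 = 244036 ≡ 341 (mod 799)
798 = 512 + 256 + 16 + 8 + 4 + 2 in binary powers of 2.
So 9^798 ≡ 341 · 494 · 460 · 596 · 169 · 81 ≡ 225 (mod 799).
Since 225 ≠ 1, base 9 is a Fermat witness: 799 is composite.

225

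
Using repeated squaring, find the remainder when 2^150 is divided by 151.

1

2^1 ≡ 2 (mod 151)
2^2 ≡ 2^2 = 4 ≡ 4 (mod 151)
2^4 ≡ 4^2 = 16 ≡ 16 (mod 151)
2^8 ≡ 16^2 = 256 ≡ 105 (mod 151)
2^16 ≡ 105^2 = 11025 ≡ 2 (mod 151)
2^32 ≡ 2^2 = 4 ≡ 4 (mod 151)
2^64 ≡ 4^2 = 16 ≡ 16 (mod 151)
2^128 ≡ 16^2 = 256 ≡ 105 (mod 151)
150 = 128 + 16 + 4 + 2 in binary powers of 2.
So 2^150 ≡ 105 · 2 · 16 · 4 ≡ 1 (mod 151).
Since the result is 1, base 2 gives no evidence that 151 is composite.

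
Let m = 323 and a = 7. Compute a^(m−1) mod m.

83

7^1 ≡ 7 (mod 323)
7^2 ≡ 7^2 = 49 ≡ 49 (mod 323)
7^4 ≡ 49^2 = 2401 ≡ 140 (mod 323)
7^8 ≡ 140^2 = 19600 ≡ 220 (mod 323)
7^16 ≡ 220^2 = 48400 ≡ 273 (mod 323)
7^32 ≡ 273^2 = 74529 ≡ 239 (mod 323)
7^64 ≡ 239^2 = 57121 ≡ 273 (mod 323)
7^128 ≡ 273^2 = 74529 ≡ 239 (mod 323)
7^256 ≡ 239^2 = 57121 ≡ 273 (mod 323)
322 = 256 + 64 + 2 in binary powers of 2.
So 7^322 ≡ 273 · 273 · 49 ≡ 83 (mod 323).
Since 83 ≠ 1, base 7 is a Fermat witness: 323 is composite.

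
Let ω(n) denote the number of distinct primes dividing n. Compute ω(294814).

5

294814 = 2 · 147407
147407 = 13 · 11339
11339 = 17 · 667
667 = 23 · 29
294814 = 2 · 13 · 17 · 23 · 29, which has 5 distinct prime factors.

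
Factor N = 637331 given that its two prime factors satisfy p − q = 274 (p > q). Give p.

947

Since p = q + 274, we have 637331 = q(q + 274), so q² + 274q − 637331 = 0.
Discriminant: 274² + 4·637331 = 75076 + 2549324 = 2624400; √2624400 = 1620.
q = (−274 + 1620)/2 = 673, and p = q + 274 = 947.
Check: 673 · 947 = 637331.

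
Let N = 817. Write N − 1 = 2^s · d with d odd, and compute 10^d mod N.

817 − 1 = 816 = 2^4 · 51, so d = 51.
10^1 ≡ 10 (mod 817)
10^2 ≡ 10^2 = 100 ≡ 100 (mod 817)
10^4 ≡ 100^2 = 10000 ≡ 196 (mod 817)
10^8 ≡ 196^2 = 38416 ≡ 17 (mod 817)
10^16 ≡ 17^2 = 289 ≡ 289 (mod 817)
10^32 ≡ 289^2 = 83521 ≡ 187 (mod 817)
51 = 32 + 16 + 2 + 1 in binary powers of 2.
So 10^51 ≡ 187 · 289 · 100 · 10 ≡ 84 (mod 817).
Squaring chain: 84 → 520 → 790 → 729; never reaches −1, so base 10 is a Miller–Rabin witness that 817 is composite.

84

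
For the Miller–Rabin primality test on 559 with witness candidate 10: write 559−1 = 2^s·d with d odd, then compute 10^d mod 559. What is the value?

207

559 − 1 = 558 = 2^1 · 279, so d = 279.
10^1 ≡ 10 (mod 559)
10^2 ≡ 10^2 = 100 ≡ 100 (mod 559)
10^4 ≡ 100^2 = 10000 ≡ 497 (mod 559)
10^8 ≡ 497^2 = 247009 ≡ 490 (mod 559)
10^16 ≡ 490^2 = 240100 ≡ 289 (mod 559)
10^32 ≡ 289^2 = 83521 ≡ 230 (mod 559)
10^64 ≡ 230^2 = 52900 ≡ 354 (mod 559)
10^128 ≡ 354^2 = 125316 ≡ 100 (mod 559)
10^256 ≡ 100^2 = 10000 ≡ 497 (mod 559)
279 = 256 + 16 + 4 + 2 + 1 in binary powers of 2.
So 10^279 ≡ 497 · 289 · 497 · 100 · 10 ≡ 207 (mod 559).
Squaring chain: 207; never reaches −1, so base 10 is a Miller–Rabin witness that 559 is composite.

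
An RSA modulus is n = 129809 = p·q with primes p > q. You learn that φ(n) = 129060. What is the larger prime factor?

φ(n) = (p−1)(q−1) = n − (p+q) + 1, so p + q = 129809 − 129060 + 1 = 750.
p and q are the roots of t² − 750t + 129809 = 0.
Discriminant: 750² − 4·129809 = 562500 − 519236 = 43264; √43264 = 208.
q = (750 − 208)/2 = 271, p = (750 + 208)/2 = 479.
Check: 271 · 479 = 129809.

479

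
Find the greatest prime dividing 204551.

71

204551 = 43 · 4757
4757 = 67 · 71
71 is prime.
So 204551 = 43 · 67 · 71; the largest prime factor is 71.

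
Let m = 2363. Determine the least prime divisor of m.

17

2363 is odd.
Digit sum 14, not divisible by 3.
Ends in 3: not divisible by 5.
7: 2363 = 7·337 + 4
11: 2363 = 11·214 + 9
13: 2363 = 13·181 + 10
17: 2363 = 17·139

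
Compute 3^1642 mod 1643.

3^1 ≡ 3 (mod 1643)
3^2 ≡ 3^2 = 9 ≡ 9 (mod 1643)
3^4 ≡ 9^2 = 81 ≡ 81 (mod 1643)
3^8 ≡ 81^2 = 6561 ≡ 1632 (mod 1643)
3^16 ≡ 1632^2 = 2663424 ≡ 121 (mod 1643)
3^32 ≡ 121^2 = 14641 ≡ 1497 (mod 1643)
3^64 ≡ 1497^2 = 2241009 ≡ 1600 (mod 1643)
3^128 ≡ 1600^2 = 2560000 ≡ 206 (mod 1643)
3^256 ≡ 206^2 = 42436 ≡ 1361 (mod 1643)
3^512 ≡ 1361^2 = 1852321 ≡ 660 (mod 1643)
3^1024 ≡ 660^2 = 435600 ≡ 205 (mod 1643)
1642 = 1024 + 512 + 64 + 32 + 8 + 2 in binary powers of 2.
So 3^1642 ≡ 205 · 660 · 1600 · 1497 · 1632 · 9 ≡ 820 (mod 1643).
Since 820 ≠ 1, base 3 is a Fermat witness: 1643 is composite.

820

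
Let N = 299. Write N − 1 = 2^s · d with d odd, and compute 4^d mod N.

299 − 1 = 298 = 2^1 · 149, so d = 149.
4^1 ≡ 4 (mod 299)
4^2 ≡ 4^2 = 16 ≡ 16 (mod 299)
4^4 ≡ 16^2 = 256 ≡ 256 (mod 299)
4^8 ≡ 256^2 = 65536 ≡ 55 (mod 299)
4^16 ≡ 55^2 = 3025 ≡ 35 (mod 299)
4^32 ≡ 35^2 = 1225 ≡ 29 (mod 299)
4^64 ≡ 29^2 = 841 ≡ 243 (mod 299)
4^128 ≡ 243^2 = 59049 ≡ 146 (mod 299)
149 = 128 + 16 + 4 + 1 in binary powers of 2.
So 4^149 ≡ 146 · 35 · 256 · 4 ≡ 140 (mod 299).
Squaring chain: 140; never reaches −1, so base 4 is a Miller–Rabin witness that 299 is composite.

140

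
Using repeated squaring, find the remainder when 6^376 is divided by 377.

373

6^1 ≡ 6 (mod 377)
6^2 ≡ 6^2 = 36 ≡ 36 (mod 377)
6^4 ≡ 36^2 = 1296 ≡ 165 (mod 377)
6^8 ≡ 165^2 = 27225 ≡ 81 (mod 377)
6^16 ≡ 81^2 = 6561 ≡ 152 (mod 377)
6^32 ≡ 152^2 = 23104 ≡ 107 (mod 377)
6^64 ≡ 107^2 = 11449 ≡ 139 (mod 377)
6^128 ≡ 139^2 = 19321 ≡ 94 (mod 377)
6^256 ≡ 94^2 = 8836 ≡ 165 (mod 377)
376 = 256 + 64 + 32 + 16 + 8 in binary powers of 2.
So 6^376 ≡ 165 · 139 · 107 · 152 · 81 ≡ 373 (mod 377).
Since 373 ≠ 1, base 6 is a Fermat witness: 377 is composite.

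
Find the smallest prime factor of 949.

949 is odd.
Digit sum 22, not divisible by 3.
Ends in 9: not divisible by 5.
7: 949 = 7·135 + 4
11: 949 = 11·86 + 3
13: 949 = 13·73

13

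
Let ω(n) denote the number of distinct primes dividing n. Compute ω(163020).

6

163020 = 2^2 · 40755
40755 = 3 · 13585
13585 = 5 · 2717
2717 = 11 · 247
247 = 13 · 19
163020 = 2^2 · 3 · 5 · 11 · 13 · 19, which has 6 distinct prime factors.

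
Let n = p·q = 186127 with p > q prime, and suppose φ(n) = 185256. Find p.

499

φ(n) = (p−1)(q−1) = n − (p+q) + 1, so p + q = 186127 − 185256 + 1 = 872.
p and q are the roots of t² − 872t + 186127 = 0.
Discriminant: 872² − 4·186127 = 760384 − 744508 = 15876; √15876 = 126.
q = (872 − 126)/2 = 373, p = (872 + 126)/2 = 499.
Check: 373 · 499 = 186127.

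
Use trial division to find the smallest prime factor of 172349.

19

172349 is odd.
Digit sum 26, not divisible by 3.
Ends in 9: not divisible by 5.
7: 172349 = 7·24621 + 2
11: 172349 = 11·15668 + 1
13: 172349 = 13·13257 + 8
17: 172349 = 17·10138 + 3
19: 172349 = 19·9071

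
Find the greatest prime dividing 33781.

83

33781 = 11 · 3071
3071 = 37 · 83
83 is prime.
So 33781 = 11 · 37 · 83; the largest prime factor is 83.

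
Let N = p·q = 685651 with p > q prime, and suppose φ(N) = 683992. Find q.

φ(n) = (p−1)(q−1) = n − (p+q) + 1, so p + q = 685651 − 683992 + 1 = 1660.
p and q are the roots of t² − 1660t + 685651 = 0.
Discriminant: 1660² − 4·685651 = 2755600 − 2742604 = 12996; √12996 = 114.
q = (1660 − 114)/2 = 773, p = (1660 + 114)/2 = 887.
Check: 773 · 887 = 685651.

773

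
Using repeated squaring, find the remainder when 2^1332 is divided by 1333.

4

2^1 ≡ 2 (mod 1333)
2^2 ≡ 2^2 = 4 ≡ 4 (mod 1333)
2^4 ≡ 4^2 = 16 ≡ 16 (mod 1333)
2^8 ≡ 16^2 = 256 ≡ 256 (mod 1333)
2^16 ≡ 256^2 = 65536 ≡ 219 (mod 1333)
2^32 ≡ 219^2 = 47961 ≡ 1306 (mod 1333)
2^64 ≡ 1306^2 = 1705636 ≡ 729 (mod 1333)
2^128 ≡ 729^2 = 531441 ≡ 907 (mod 1333)
2^256 ≡ 907^2 = 822649 ≡ 188 (mod 1333)
2^512 ≡ 188^2 = 35344 ≡ 686 (mod 1333)
2^1024 ≡ 686^2 = 470596 ≡ 47 (mod 1333)
1332 = 1024 + 256 + 32 + 16 + 4 in binary powers of 2.
So 2^1332 ≡ 47 · 188 · 1306 · 219 · 16 ≡ 4 (mod 1333).
Since 4 ≠ 1, base 2 is a Fermat witness: 1333 is composite.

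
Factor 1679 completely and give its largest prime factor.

1679 = 23 · 73
73 is prime.
So 1679 = 23 · 73; the largest prime factor is 73.

73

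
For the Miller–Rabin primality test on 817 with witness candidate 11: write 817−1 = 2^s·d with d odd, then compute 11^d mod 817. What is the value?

723

817 − 1 = 816 = 2^4 · 51, so d = 51.
11^1 ≡ 11 (mod 817)
11^2 ≡ 11^2 = 121 ≡ 121 (mod 817)
11^4 ≡ 121^2 = 14641 ≡ 752 (mod 817)
11^8 ≡ 752^2 = 565504 ≡ 140 (mod 817)
11^16 ≡ 140^2 = 19600 ≡ 809 (mod 817)
11^32 ≡ 809^2 = 654481 ≡ 64 (mod 817)
51 = 32 + 16 + 2 + 1 in binary powers of 2.
So 11^51 ≡ 64 · 809 · 121 · 11 ≡ 723 (mod 817).
Squaring chain: 723 → 666 → 742 → 723; never reaches −1, so base 11 is a Miller–Rabin witness that 817 is composite.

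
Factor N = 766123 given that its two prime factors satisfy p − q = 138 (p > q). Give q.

809

Since p = q + 138, we have 766123 = q(q + 138), so q² + 138q − 766123 = 0.
Discriminant: 138² + 4·766123 = 19044 + 3064492 = 3083536; √3083536 = 1756.
q = (−138 + 1756)/2 = 809, and p = q + 138 = 947.
Check: 809 · 947 = 766123.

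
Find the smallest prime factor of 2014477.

2014477 is odd.
Digit sum 25, not divisible by 3.
Ends in 7: not divisible by 5.
7: 2014477 = 7·287782 + 3
11: 2014477 = 11·183134 + 3
13: 2014477 = 13·154959 + 10
17: 2014477 = 17·118498 + 11
19: 2014477 = 19·106025 + 2
23: 2014477 = 23·87585 + 22
29: 2014477 = 29·69464 + 21
31: 2014477 = 31·64983 + 4
37: 2014477 = 37·54445 + 12
41: 2014477 = 41·49133 + 24
43: 2014477 = 43·46848 + 13
47: 2014477 = 47·42861 + 10
53: 2014477 = 53·38009

53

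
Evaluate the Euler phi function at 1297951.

Factor: 1297951 = 71 · 101 · 181.
φ(1297951) = (71−1) · (101−1) · (181−1) = 70 · 100 · 180 = 1260000.

1260000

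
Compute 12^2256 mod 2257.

2230

12^1 ≡ 12 (mod 2257)
12^2 ≡ 12^2 = 144 ≡ 144 (mod 2257)
12^4 ≡ 144^2 = 20736 ≡ 423 (mod 2257)
12^8 ≡ 423^2 = 178929 ≡ 626 (mod 2257)
12^16 ≡ 626^2 = 391876 ≡ 1415 (mod 2257)
12^32 ≡ 1415^2 = 2002225 ≡ 266 (mod 2257)
12^64 ≡ 266^2 = 70756 ≡ 789 (mod 2257)
12^128 ≡ 789^2 = 622521 ≡ 1846 (mod 2257)
12^256 ≡ 1846^2 = 3407716 ≡ 1903 (mod 2257)
12^512 ≡ 1903^2 = 3621409 ≡ 1181 (mod 2257)
12^1024 ≡ 1181^2 = 1394761 ≡ 2192 (mod 2257)
12^2048 ≡ 2192^2 = 4804864 ≡ 1968 (mod 2257)
2256 = 2048 + 128 + 64 + 16 in binary powers of 2.
So 12^2256 ≡ 1968 · 1846 · 789 · 1415 ≡ 2230 (mod 2257).
Since 2230 ≠ 1, base 12 is a Fermat witness: 2257 is composite.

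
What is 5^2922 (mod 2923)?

5^1 ≡ 5 (mod 2923)
5^2 ≡ 5^2 = 25 ≡ 25 (mod 2923)
5^4 ≡ 25^2 = 625 ≡ 625 (mod 2923)
5^8 ≡ 625^2 = 390625 ≡ 1866 (mod 2923)
5^16 ≡ 1866^2 = 3481956 ≡ 663 (mod 2923)
5^32 ≡ 663^2 = 439569 ≡ 1119 (mod 2923)
5^64 ≡ 1119^2 = 1252161 ≡ 1117 (mod 2923)
5^128 ≡ 1117^2 = 1247689 ≡ 2491 (mod 2923)
5^256 ≡ 2491^2 = 6205081 ≡ 2475 (mod 2923)
5^512 ≡ 2475^2 = 6125625 ≡ 1940 (mod 2923)
5^1024 ≡ 1940^2 = 3763600 ≡ 1699 (mod 2923)
5^2048 ≡ 1699^2 = 2886601 ≡ 1600 (mod 2923)
2922 = 2048 + 512 + 256 + 64 + 32 + 8 + 2 in binary powers of 2.
So 5^2922 ≡ 1600 · 1940 · 2475 · 1117 · 1119 · 1866 · 25 ≡ 936 (mod 2923).
Since 936 ≠ 1, base 5 is a Fermat witness: 2923 is composite.

936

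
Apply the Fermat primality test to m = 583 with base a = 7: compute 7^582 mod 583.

566

7^1 ≡ 7 (mod 583)
7^2 ≡ 7^2 = 49 ≡ 49 (mod 583)
7^4 ≡ 49^2 = 2401 ≡ 69 (mod 583)
7^8 ≡ 69^2 = 4761 ≡ 97 (mod 583)
7^16 ≡ 97^2 = 9409 ≡ 81 (mod 583)
7^32 ≡ 81^2 = 6561 ≡ 148 (mod 583)
7^64 ≡ 148^2 = 21904 ≡ 333 (mod 583)
7^128 ≡ 333^2 = 110889 ≡ 119 (mod 583)
7^256 ≡ 119^2 = 14161 ≡ 169 (mod 583)
7^512 ≡ 169^2 = 28561 ≡ 577 (mod 583)
582 = 512 + 64 + 4 + 2 in binary powers of 2.
So 7^582 ≡ 577 · 333 · 69 · 49 ≡ 566 (mod 583).
Since 566 ≠ 1, base 7 is a Fermat witness: 583 is composite.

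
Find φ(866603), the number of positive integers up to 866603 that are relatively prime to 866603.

Factor: 866603 = 53 · 83 · 197.
φ(866603) = (53−1) · (83−1) · (197−1) = 52 · 82 · 196 = 835744.

835744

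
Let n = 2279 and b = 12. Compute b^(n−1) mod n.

12^1 ≡ 12 (mod 2279)
12^2 ≡ 12^2 = 144 ≡ 144 (mod 2279)
12^4 ≡ 144^2 = 20736 ≡ 225 (mod 2279)
12^8 ≡ 225^2 = 50625 ≡ 487 (mod 2279)
12^16 ≡ 487^2 = 237169 ≡ 153 (mod 2279)
12^32 ≡ 153^2 = 23409 ≡ 619 (mod 2279)
12^64 ≡ 619^2 = 383161 ≡ 289 (mod 2279)
12^128 ≡ 289^2 = 83521 ≡ 1477 (mod 2279)
12^256 ≡ 1477^2 = 2181529 ≡ 526 (mod 2279)
12^512 ≡ 526^2 = 276676 ≡ 917 (mod 2279)
12^1024 ≡ 917^2 = 840889 ≡ 2217 (mod 2279)
12^2048 ≡ 2217^2 = 4915089 ≡ 1565 (mod 2279)
2278 = 2048 + 128 + 64 + 32 + 4 + 2 in binary powers of 2.
So 12^2278 ≡ 1565 · 1477 · 289 · 619 · 225 · 144 ≡ 1543 (mod 2279).
Since 1543 ≠ 1, base 12 is a Fermat witness: 2279 is composite.

1543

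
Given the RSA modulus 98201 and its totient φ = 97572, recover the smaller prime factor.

φ(n) = (p−1)(q−1) = n − (p+q) + 1, so p + q = 98201 − 97572 + 1 = 630.
p and q are the roots of t² − 630t + 98201 = 0.
Discriminant: 630² − 4·98201 = 396900 − 392804 = 4096; √4096 = 64.
q = (630 − 64)/2 = 283, p = (630 + 64)/2 = 347.
Check: 283 · 347 = 98201.

283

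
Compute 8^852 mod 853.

8^1 ≡ 8 (mod 853)
8^2 ≡ 8^2 = 64 ≡ 64 (mod 853)
8^4 ≡ 64^2 = 4096 ≡ 684 (mod 853)
8^8 ≡ 684^2 = 467856 ≡ 412 (mod 853)
8^16 ≡ 412^2 = 169744 ≡ 850 (mod 853)
8^32 ≡ 850^2 = 722500 ≡ 9 (mod 853)
8^64 ≡ 9^2 = 81 ≡ 81 (mod 853)
8^128 ≡ 81^2 = 6561 ≡ 590 (mod 853)
8^256 ≡ 590^2 = 348100 ≡ 76 (mod 853)
8^512 ≡ 76^2 = 5776 ≡ 658 (mod 853)
852 = 512 + 256 + 64 + 16 + 4 in binary powers of 2.
So 8^852 ≡ 658 · 76 · 81 · 850 · 684 ≡ 1 (mod 853).
Since the result is 1, base 8 gives no evidence that 853 is composite.

1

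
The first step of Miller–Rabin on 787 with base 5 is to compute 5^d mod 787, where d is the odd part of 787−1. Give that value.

787 − 1 = 786 = 2^1 · 393, so d = 393.
5^1 ≡ 5 (mod 787)
5^2 ≡ 5^2 = 25 ≡ 25 (mod 787)
5^4 ≡ 25^2 = 625 ≡ 625 (mod 787)
5^8 ≡ 625^2 = 390625 ≡ 273 (mod 787)
5^16 ≡ 273^2 = 74529 ≡ 551 (mod 787)
5^32 ≡ 551^2 = 303601 ≡ 606 (mod 787)
5^64 ≡ 606^2 = 367236 ≡ 494 (mod 787)
5^128 ≡ 494^2 = 244036 ≡ 66 (mod 787)
5^256 ≡ 66^2 = 4356 ≡ 421 (mod 787)
393 = 256 + 128 + 8 + 1 in binary powers of 2.
So 5^393 ≡ 421 · 66 · 273 · 5 ≡ 786 (mod 787).
Since 5^d ≡ 786 (mod 787), base 5 does not prove 787 composite.

786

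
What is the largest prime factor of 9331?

43

9331 = 7 · 1333
1333 = 31 · 43
43 is prime.
So 9331 = 7 · 31 · 43; the largest prime factor is 43.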